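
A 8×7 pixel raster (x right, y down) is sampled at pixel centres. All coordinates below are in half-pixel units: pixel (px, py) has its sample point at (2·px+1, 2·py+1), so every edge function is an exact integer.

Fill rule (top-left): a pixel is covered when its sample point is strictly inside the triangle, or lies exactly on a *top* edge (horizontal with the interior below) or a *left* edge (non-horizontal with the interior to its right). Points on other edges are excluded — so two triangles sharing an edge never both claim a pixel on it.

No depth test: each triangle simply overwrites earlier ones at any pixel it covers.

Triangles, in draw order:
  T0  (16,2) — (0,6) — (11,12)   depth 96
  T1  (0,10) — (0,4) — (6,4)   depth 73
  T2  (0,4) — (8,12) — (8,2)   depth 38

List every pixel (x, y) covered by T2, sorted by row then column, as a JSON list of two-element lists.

T0:
  2·area = 140  (B↔C swapped to make it positive)
  edge (16, 2)→(11, 12): d=(-5,10) right/bottom  bias=-1
  edge (11, 12)→(0, 6): d=(-11,-6) top-left  bias=+0
  edge (0, 6)→(16, 2): d=(16,-4) top-left  bias=+0
    (6,1)@(13, 3): e=[25,111,4] → X
    (7,1)@(15, 3): e=[5,123,12] → X
    (2,2)@(5, 5): e=[95,41,4] → X
    (3,2)@(7, 5): e=[75,53,12] → X
    (4,2)@(9, 5): e=[55,65,20] → X
    (5,2)@(11, 5): e=[35,77,28] → X
    (7,2)@(15, 5): e=[-5,101,44] → .
    (1,3)@(3, 7): e=[105,7,28] → X
    (7,3)@(15, 7): e=[-15,79,76] → .
    (1,4)@(3, 9): e=[95,-15,60] → .
    (2,4)@(5, 9): e=[75,-3,68] → .
    (3,4)@(7, 9): e=[55,9,76] → X
  covered (17 px):
    . . . . . . . .
    . . . . . . X X
    . . X X X X X .
    . X X X X X X .
    . . . X X X . .
    . . . . . X . .
    . . . . . . . .
T1:
  2·area = 36
  edge (0, 10)→(0, 4): d=(0,-6) top-left  bias=+0
  edge (0, 4)→(6, 4): d=(6,0) top-left  bias=+0
  edge (6, 4)→(0, 10): d=(-6,6) right/bottom  bias=-1
    (4,0)@(9, 1): e=[54,-18,0] → .  [on edge]
    (3,1)@(7, 3): e=[42,-6,0] → .  [on edge]
    (0,2)@(1, 5): e=[6,6,24] → X
    (1,2)@(3, 5): e=[18,6,12] → X
    (2,2)@(5, 5): e=[30,6,0] → .  [on edge]
    (0,3)@(1, 7): e=[6,18,12] → X
    (1,3)@(3, 7): e=[18,18,0] → .  [on edge]
    (0,4)@(1, 9): e=[6,30,0] → .  [on edge]
  covered (3 px):
    . . . . . . . .
    . . . . . . . .
    X X . . . . . .
    X . . . . . . .
    . . . . . . . .
    . . . . . . . .
    . . . . . . . .
T2:
  2·area = 80  (B↔C swapped to make it positive)
  edge (0, 4)→(8, 2): d=(8,-2) top-left  bias=+0
  edge (8, 2)→(8, 12): d=(0,10) right/bottom  bias=-1
  edge (8, 12)→(0, 4): d=(-8,-8) top-left  bias=+0
    (2,1)@(5, 3): e=[2,30,48] → X
    (3,1)@(7, 3): e=[6,10,64] → X
    (4,1)@(9, 3): e=[10,-10,80] → .
    (0,2)@(1, 5): e=[10,70,0] → X  [on edge]
    (1,2)@(3, 5): e=[14,50,16] → X
    (4,2)@(9, 5): e=[26,-10,64] → .
    (0,3)@(1, 7): e=[26,70,-16] → .
    (1,3)@(3, 7): e=[30,50,0] → X  [on edge]
    (4,3)@(9, 7): e=[42,-10,48] → .
    (1,4)@(3, 9): e=[46,50,-16] → .
    (2,4)@(5, 9): e=[50,30,0] → X  [on edge]
    (4,4)@(9, 9): e=[58,-10,32] → .
    (3,5)@(7, 11): e=[70,10,0] → X  [on edge]
    (4,6)@(9, 13): e=[90,-10,0] → .  [on edge]
  covered (12 px):
    . . . . . . . .
    . . X X . . . .
    X X X X . . . .
    . X X X . . . .
    . . X X . . . .
    . . . X . . . .
    . . . . . . . .

Final: [[2,1],[3,1],[0,2],[1,2],[2,2],[3,2],[1,3],[2,3],[3,3],[2,4],[3,4],[3,5]]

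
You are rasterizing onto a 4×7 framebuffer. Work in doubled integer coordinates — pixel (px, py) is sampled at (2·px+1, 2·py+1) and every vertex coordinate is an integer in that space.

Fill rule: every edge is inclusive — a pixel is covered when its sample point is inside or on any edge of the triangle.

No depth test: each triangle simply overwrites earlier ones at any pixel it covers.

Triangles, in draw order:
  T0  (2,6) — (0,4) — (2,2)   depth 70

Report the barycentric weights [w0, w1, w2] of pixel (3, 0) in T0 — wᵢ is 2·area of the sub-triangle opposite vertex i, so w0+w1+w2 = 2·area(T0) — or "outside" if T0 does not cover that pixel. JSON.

T0:
  2·area = 8
  edge (2, 6)→(0, 4): d=(-2,-2) inclusive
  edge (0, 4)→(2, 2): d=(2,-2) inclusive
  edge (2, 2)→(2, 6): d=(0,4) inclusive
    (1,0)@(3, 1): e=[12,0,-4] → ·  [on edge]
    (0,1)@(1, 3): e=[4,0,4] → #  [on edge]
    (1,1)@(3, 3): e=[8,4,-4] → ·
    (0,2)@(1, 5): e=[0,4,4] → #  [on edge]
    (1,2)@(3, 5): e=[4,8,-4] → ·
    (0,3)@(1, 7): e=[-4,8,4] → ·
    (1,3)@(3, 7): e=[0,12,-4] → ·  [on edge]
    (2,4)@(5, 9): e=[0,20,-12] → ·  [on edge]
    (3,5)@(7, 11): e=[0,28,-20] → ·  [on edge]
  covered (2 px):
    · · · ·
    # · · ·
    # · · ·
    · · · ·
    · · · ·
    · · · ·
    · · · ·

Answer: "outside"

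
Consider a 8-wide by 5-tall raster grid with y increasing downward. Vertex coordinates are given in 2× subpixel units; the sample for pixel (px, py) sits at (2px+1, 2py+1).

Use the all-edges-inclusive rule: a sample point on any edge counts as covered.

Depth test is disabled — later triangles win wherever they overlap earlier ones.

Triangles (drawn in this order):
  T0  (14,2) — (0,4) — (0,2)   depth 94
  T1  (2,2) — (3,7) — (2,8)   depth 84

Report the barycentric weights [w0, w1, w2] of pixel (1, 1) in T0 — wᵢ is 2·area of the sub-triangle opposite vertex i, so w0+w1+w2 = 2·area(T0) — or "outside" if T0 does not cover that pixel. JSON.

T0:
  2·area = 28
  edge (14, 2)→(0, 4): d=(-14,2) inclusive
  edge (0, 4)→(0, 2): d=(0,-2) inclusive
  edge (0, 2)→(14, 2): d=(14,0) inclusive
    (0,1)@(1, 3): e=[12,2,14] → #
    (1,1)@(3, 3): e=[8,6,14] → #
    (2,1)@(5, 3): e=[4,10,14] → #
    (3,1)@(7, 3): e=[0,14,14] → #  [on edge]
    (4,1)@(9, 3): e=[-4,18,14] → ·
    (0,2)@(1, 5): e=[-16,2,42] → ·
    (1,2)@(3, 5): e=[-20,6,42] → ·
    (2,2)@(5, 5): e=[-24,10,42] → ·
    (3,2)@(7, 5): e=[-28,14,42] → ·
  covered (4 px):
    · · · · · · · ·
    # # # # · · · ·
    · · · · · · · ·
    · · · · · · · ·
    · · · · · · · ·
T1:
  2·area = 6
  edge (2, 2)→(3, 7): d=(1,5) inclusive
  edge (3, 7)→(2, 8): d=(-1,1) inclusive
  edge (2, 8)→(2, 2): d=(0,-6) inclusive
    (4,0)@(9, 1): e=[-36,0,42] → ·  [on edge]
    (3,1)@(7, 3): e=[-24,0,30] → ·  [on edge]
    (2,2)@(5, 5): e=[-12,0,18] → ·  [on edge]
    (1,3)@(3, 7): e=[0,0,6] → #  [on edge]
    (2,3)@(5, 7): e=[-10,-2,18] → ·
    (0,4)@(1, 9): e=[12,0,-6] → ·  [on edge]
    (1,4)@(3, 9): e=[2,-2,6] → ·
  covered (1 px):
    · · · · · · · ·
    · · · · · · · ·
    · · · · · · · ·
    · # · · · · · ·
    · · · · · · · ·

Final: [6,14,8]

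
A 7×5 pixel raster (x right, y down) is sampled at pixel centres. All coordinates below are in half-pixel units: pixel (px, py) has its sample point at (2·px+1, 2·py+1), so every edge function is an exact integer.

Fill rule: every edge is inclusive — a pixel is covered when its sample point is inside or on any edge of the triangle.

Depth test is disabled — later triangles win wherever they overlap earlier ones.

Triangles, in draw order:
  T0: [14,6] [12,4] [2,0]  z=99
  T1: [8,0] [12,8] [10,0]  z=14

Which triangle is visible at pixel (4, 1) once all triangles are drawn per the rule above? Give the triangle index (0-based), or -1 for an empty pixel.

T0:
  2·area = 12  (B↔C swapped to make it positive)
  edge (14, 6)→(2, 0): d=(-12,-6) inclusive
  edge (2, 0)→(12, 4): d=(10,4) inclusive
  edge (12, 4)→(14, 6): d=(2,2) inclusive
    (4,0)@(9, 1): e=[30,-18,0] → .  [on edge]
    (4,1)@(9, 3): e=[6,2,4] → X
    (5,1)@(11, 3): e=[18,-6,0] → .  [on edge]
    (4,2)@(9, 5): e=[-18,22,8] → .
    (6,2)@(13, 5): e=[6,6,0] → X  [on edge]
    (6,3)@(13, 7): e=[-18,26,4] → .
  covered (2 px):
    . . . . . . .
    . . . . X . .
    . . . . . . X
    . . . . . . .
    . . . . . . .
T1:
  2·area = 16  (B↔C swapped to make it positive)
  edge (8, 0)→(10, 0): d=(2,0) inclusive
  edge (10, 0)→(12, 8): d=(2,8) inclusive
  edge (12, 8)→(8, 0): d=(-4,-8) inclusive
    (4,0)@(9, 1): e=[2,10,4] → X
    (5,0)@(11, 1): e=[2,-6,20] → .
    (4,1)@(9, 3): e=[6,14,-4] → .
    (5,2)@(11, 5): e=[10,2,4] → X
    (6,2)@(13, 5): e=[10,-14,20] → .
    (5,3)@(11, 7): e=[14,6,-4] → .
  covered (2 px):
    . . . . X . .
    . . . . . . .
    . . . . . X .
    . . . . . . .
    . . . . . . .

Z-buffer (winner per pixel, '.' = empty):
  . . . . 1 . .
  . . . . 0 . .
  . . . . . 1 0
  . . . . . . .
  . . . . . . .

Final: 0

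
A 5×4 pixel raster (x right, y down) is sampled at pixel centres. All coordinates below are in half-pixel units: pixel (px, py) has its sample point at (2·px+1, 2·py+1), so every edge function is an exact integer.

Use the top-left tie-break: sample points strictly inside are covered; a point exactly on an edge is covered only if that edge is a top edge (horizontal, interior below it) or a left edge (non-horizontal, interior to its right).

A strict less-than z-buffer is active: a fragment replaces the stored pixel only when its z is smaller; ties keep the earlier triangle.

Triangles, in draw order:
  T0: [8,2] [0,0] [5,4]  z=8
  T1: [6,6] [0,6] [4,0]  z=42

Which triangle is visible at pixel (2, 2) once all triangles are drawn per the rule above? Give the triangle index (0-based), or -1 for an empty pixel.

T0:
  2·area = 22  (B↔C swapped to make it positive)
  edge (8, 2)→(5, 4): d=(-3,2) right/bottom  bias=-1
  edge (5, 4)→(0, 0): d=(-5,-4) top-left  bias=+0
  edge (0, 0)→(8, 2): d=(8,2) right/bottom  bias=-1
    (1,0)@(3, 1): e=[13,7,2] → X
    (2,0)@(5, 1): e=[9,15,-2] → .
    (1,1)@(3, 3): e=[7,-3,18] → .
    (2,1)@(5, 3): e=[3,5,14] → X
    (3,1)@(7, 3): e=[-1,13,10] → .
    (2,2)@(5, 5): e=[-3,-5,30] → .
  covered (2 px):
    . X . . .
    . . X . .
    . . . . .
    . . . . .
T1:
  2·area = 36
  edge (6, 6)→(0, 6): d=(-6,0) right/bottom  bias=-1
  edge (0, 6)→(4, 0): d=(4,-6) top-left  bias=+0
  edge (4, 0)→(6, 6): d=(2,6) right/bottom  bias=-1
    (1,1)@(3, 3): e=[18,6,12] → X
    (2,1)@(5, 3): e=[18,18,0] → .  [on edge]
    (0,2)@(1, 5): e=[6,2,28] → X
    (2,2)@(5, 5): e=[6,26,4] → X
    (3,2)@(7, 5): e=[6,38,-8] → .
    (0,3)@(1, 7): e=[-6,10,32] → .
    (1,3)@(3, 7): e=[-6,22,20] → .
    (2,3)@(5, 7): e=[-6,34,8] → .
  covered (4 px):
    . . . . .
    . X . . .
    X X X . .
    . . . . .

Z-buffer (winner per pixel, '.' = empty):
  . 0 . . .
  . 1 0 . .
  1 1 1 . .
  . . . . .

Result: 1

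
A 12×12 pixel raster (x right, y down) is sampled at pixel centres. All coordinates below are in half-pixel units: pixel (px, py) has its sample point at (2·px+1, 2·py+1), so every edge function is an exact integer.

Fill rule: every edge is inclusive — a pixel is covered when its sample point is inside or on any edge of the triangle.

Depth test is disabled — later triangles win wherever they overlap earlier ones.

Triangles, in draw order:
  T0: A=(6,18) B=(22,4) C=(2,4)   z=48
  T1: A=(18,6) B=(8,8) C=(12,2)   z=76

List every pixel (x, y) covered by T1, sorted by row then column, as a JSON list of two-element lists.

T0:
  2·area = 280  (B↔C swapped to make it positive)
  edge (6, 18)→(2, 4): d=(-4,-14) inclusive
  edge (2, 4)→(22, 4): d=(20,0) inclusive
  edge (22, 4)→(6, 18): d=(-16,14) inclusive
    (1,2)@(3, 5): e=[10,20,250] → #
    (2,2)@(5, 5): e=[38,20,222] → #
    (3,2)@(7, 5): e=[66,20,194] → #
    (4,2)@(9, 5): e=[94,20,166] → #
    (5,2)@(11, 5): e=[122,20,138] → #
    (6,2)@(13, 5): e=[150,20,110] → #
    (7,2)@(15, 5): e=[178,20,82] → #
    (8,2)@(17, 5): e=[206,20,54] → #
    (9,2)@(19, 5): e=[234,20,26] → #
    (10,2)@(21, 5): e=[262,20,-2] → ·
    (1,3)@(3, 7): e=[2,60,218] → #
    (9,3)@(19, 7): e=[226,60,-6] → ·
  covered (35 px):
    · · · · · · · · · · · ·
    · · · · · · · · · · · ·
    · # # # # # # # # # · ·
    · # # # # # # # # · · ·
    · · # # # # # # · · · ·
    · · # # # # # · · · · ·
    · · # # # # · · · · · ·
    · · · # # · · · · · · ·
    · · · # · · · · · · · ·
    · · · · · · · · · · · ·
    · · · · · · · · · · · ·
    · · · · · · · · · · · ·
T1:
  2·area = 52
  edge (18, 6)→(8, 8): d=(-10,2) inclusive
  edge (8, 8)→(12, 2): d=(4,-6) inclusive
  edge (12, 2)→(18, 6): d=(6,4) inclusive
    (6,1)@(13, 3): e=[40,10,2] → #
    (7,1)@(15, 3): e=[36,22,-6] → ·
    (5,2)@(11, 5): e=[24,6,22] → #
    (7,2)@(15, 5): e=[16,30,6] → #
    (8,2)@(17, 5): e=[12,42,-2] → ·
    (11,2)@(23, 5): e=[0,78,-26] → ·  [on edge]
    (4,3)@(9, 7): e=[8,2,42] → #
    (6,3)@(13, 7): e=[0,26,26] → #  [on edge]
    (7,3)@(15, 7): e=[-4,38,18] → ·
    (1,4)@(3, 9): e=[0,-26,78] → ·  [on edge]
    (4,4)@(9, 9): e=[-12,10,54] → ·
    (5,4)@(11, 9): e=[-16,22,46] → ·
  covered (7 px):
    · · · · · · · · · · · ·
    · · · · · · # · · · · ·
    · · · · · # # # · · · ·
    · · · · # # # · · · · ·
    · · · · · · · · · · · ·
    · · · · · · · · · · · ·
    · · · · · · · · · · · ·
    · · · · · · · · · · · ·
    · · · · · · · · · · · ·
    · · · · · · · · · · · ·
    · · · · · · · · · · · ·
    · · · · · · · · · · · ·

Result: [[6,1],[5,2],[6,2],[7,2],[4,3],[5,3],[6,3]]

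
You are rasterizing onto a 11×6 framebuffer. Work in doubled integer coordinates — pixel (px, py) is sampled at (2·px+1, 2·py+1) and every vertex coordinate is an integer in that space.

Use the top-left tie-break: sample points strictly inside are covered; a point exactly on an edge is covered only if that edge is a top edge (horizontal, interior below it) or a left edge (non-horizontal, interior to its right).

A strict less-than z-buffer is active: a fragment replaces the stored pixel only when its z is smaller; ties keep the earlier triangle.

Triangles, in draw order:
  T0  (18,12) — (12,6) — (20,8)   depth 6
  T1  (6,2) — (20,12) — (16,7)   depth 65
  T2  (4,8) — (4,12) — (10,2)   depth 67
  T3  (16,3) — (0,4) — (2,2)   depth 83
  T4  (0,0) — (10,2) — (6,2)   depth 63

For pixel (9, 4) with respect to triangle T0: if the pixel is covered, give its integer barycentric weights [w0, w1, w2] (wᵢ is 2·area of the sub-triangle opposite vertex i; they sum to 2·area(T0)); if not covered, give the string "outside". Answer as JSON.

T0:
  2·area = 36
  edge (18, 12)→(12, 6): d=(-6,-6) top-left  bias=+0
  edge (12, 6)→(20, 8): d=(8,2) right/bottom  bias=-1
  edge (20, 8)→(18, 12): d=(-2,4) right/bottom  bias=-1
    (3,0)@(7, 1): e=[0,-30,66] → ·  [on edge]
    (4,1)@(9, 3): e=[0,-18,54] → ·  [on edge]
    (5,2)@(11, 5): e=[0,-6,42] → ·  [on edge]
    (6,3)@(13, 7): e=[0,6,30] → #  [on edge]
    (7,3)@(15, 7): e=[12,2,22] → #
    (8,3)@(17, 7): e=[24,-2,14] → ·
    (6,4)@(13, 9): e=[-12,22,26] → ·
    (7,4)@(15, 9): e=[0,18,18] → #  [on edge]
    (8,4)@(17, 9): e=[12,14,10] → #
    (9,4)@(19, 9): e=[24,10,2] → #
    (10,4)@(21, 9): e=[36,6,-6] → ·
    (7,5)@(15, 11): e=[-12,34,14] → ·
    (8,5)@(17, 11): e=[0,30,6] → #  [on edge]
  covered (6 px):
    · · · · · · · · · · ·
    · · · · · · · · · · ·
    · · · · · · · · · · ·
    · · · · · · # # · · ·
    · · · · · · · # # # ·
    · · · · · · · · # · ·
T1:
  2·area = 30  (B↔C swapped to make it positive)
  edge (6, 2)→(16, 7): d=(10,5) right/bottom  bias=-1
  edge (16, 7)→(20, 12): d=(4,5) right/bottom  bias=-1
  edge (20, 12)→(6, 2): d=(-14,-10) top-left  bias=+0
    (5,2)@(11, 5): e=[5,17,8] → #
    (6,2)@(13, 5): e=[-5,7,28] → ·
    (5,3)@(11, 7): e=[25,25,-20] → ·
    (6,3)@(13, 7): e=[15,15,0] → #  [on edge]
    (7,3)@(15, 7): e=[5,5,20] → #
    (8,3)@(17, 7): e=[-5,-5,40] → ·
    (6,4)@(13, 9): e=[35,23,-28] → ·
    (7,4)@(15, 9): e=[25,13,-8] → ·
    (8,4)@(17, 9): e=[15,3,12] → #
    (9,4)@(19, 9): e=[5,-7,32] → ·
    (8,5)@(17, 11): e=[35,11,-16] → ·
    (9,5)@(19, 11): e=[25,1,4] → #
  covered (5 px):
    · · · · · · · · · · ·
    · · · · · · · · · · ·
    · · · · · # · · · · ·
    · · · · · · # # · · ·
    · · · · · · · · # · ·
    · · · · · · · · · # ·
T2:
  2·area = 24  (B↔C swapped to make it positive)
  edge (4, 8)→(10, 2): d=(6,-6) top-left  bias=+0
  edge (10, 2)→(4, 12): d=(-6,10) right/bottom  bias=-1
  edge (4, 12)→(4, 8): d=(0,-4) top-left  bias=+0
    (5,0)@(11, 1): e=[0,-4,28] → ·  [on edge]
    (4,1)@(9, 3): e=[0,4,20] → #  [on edge]
    (5,1)@(11, 3): e=[12,-16,28] → ·
    (3,2)@(7, 5): e=[0,12,12] → #  [on edge]
    (4,2)@(9, 5): e=[12,-8,20] → ·
    (2,3)@(5, 7): e=[0,20,4] → #  [on edge]
    (3,3)@(7, 7): e=[12,0,12] → ·  [on edge]
    (1,4)@(3, 9): e=[0,28,-4] → ·  [on edge]
    (2,4)@(5, 9): e=[12,8,4] → #
    (3,4)@(7, 9): e=[24,-12,12] → ·
    (0,5)@(1, 11): e=[0,36,-12] → ·  [on edge]
    (2,5)@(5, 11): e=[24,-4,4] → ·
  covered (4 px):
    · · · · · · · · · · ·
    · · · · # · · · · · ·
    · · · # · · · · · · ·
    · · # · · · · · · · ·
    · · # · · · · · · · ·
    · · · · · · · · · · ·
T3:
  2·area = 30
  edge (16, 3)→(0, 4): d=(-16,1) right/bottom  bias=-1
  edge (0, 4)→(2, 2): d=(2,-2) top-left  bias=+0
  edge (2, 2)→(16, 3): d=(14,1) right/bottom  bias=-1
    (1,0)@(3, 1): e=[45,0,-15] → ·  [on edge]
    (0,1)@(1, 3): e=[15,0,15] → #  [on edge]
    (1,1)@(3, 3): e=[13,4,13] → #
    (2,1)@(5, 3): e=[11,8,11] → #
    (3,1)@(7, 3): e=[9,12,9] → #
    (4,1)@(9, 3): e=[7,16,7] → #
    (5,1)@(11, 3): e=[5,20,5] → #
    (6,1)@(13, 3): e=[3,24,3] → #
    (7,1)@(15, 3): e=[1,28,1] → #
    (8,1)@(17, 3): e=[-1,32,-1] → ·
    (0,2)@(1, 5): e=[-17,4,43] → ·
    (1,2)@(3, 5): e=[-19,8,41] → ·
  covered (8 px):
    · · · · · · · · · · ·
    # # # # # # # # · · ·
    · · · · · · · · · · ·
    · · · · · · · · · · ·
    · · · · · · · · · · ·
    · · · · · · · · · · ·
T4:
  2·area = 8
  edge (0, 0)→(10, 2): d=(10,2) right/bottom  bias=-1
  edge (10, 2)→(6, 2): d=(-4,0) right/bottom  bias=-1
  edge (6, 2)→(0, 0): d=(-6,-2) top-left  bias=+0
    (1,0)@(3, 1): e=[4,4,0] → #  [on edge]
    (2,0)@(5, 1): e=[0,4,4] → ·  [on edge]
    (1,1)@(3, 3): e=[24,-4,-12] → ·
    (4,1)@(9, 3): e=[12,-4,0] → ·  [on edge]
    (7,1)@(15, 3): e=[0,-4,12] → ·  [on edge]
    (7,2)@(15, 5): e=[20,-12,0] → ·  [on edge]
    (10,3)@(21, 7): e=[28,-20,0] → ·  [on edge]
  covered (1 px):
    · # · · · · · · · · ·
    · · · · · · · · · · ·
    · · · · · · · · · · ·
    · · · · · · · · · · ·
    · · · · · · · · · · ·
    · · · · · · · · · · ·

Answer: [10,2,24]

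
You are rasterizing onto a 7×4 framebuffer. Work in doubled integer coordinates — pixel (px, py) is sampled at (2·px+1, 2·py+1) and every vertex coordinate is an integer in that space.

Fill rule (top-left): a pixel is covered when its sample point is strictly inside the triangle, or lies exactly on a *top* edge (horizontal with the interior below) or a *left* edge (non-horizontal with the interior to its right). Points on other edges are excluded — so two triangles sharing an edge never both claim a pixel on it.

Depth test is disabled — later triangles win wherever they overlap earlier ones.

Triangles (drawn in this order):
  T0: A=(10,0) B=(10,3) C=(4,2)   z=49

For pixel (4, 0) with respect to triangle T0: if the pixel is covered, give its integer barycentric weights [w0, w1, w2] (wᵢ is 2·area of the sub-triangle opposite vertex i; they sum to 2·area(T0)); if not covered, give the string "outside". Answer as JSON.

T0:
  2·area = 18
  edge (10, 0)→(10, 3): d=(0,3) right/bottom  bias=-1
  edge (10, 3)→(4, 2): d=(-6,-1) top-left  bias=+0
  edge (4, 2)→(10, 0): d=(6,-2) top-left  bias=+0
    (3,0)@(7, 1): e=[9,9,0] → #  [on edge]
    (4,0)@(9, 1): e=[3,11,4] → #
    (5,0)@(11, 1): e=[-3,13,8] → ·
    (0,1)@(1, 3): e=[27,-9,0] → ·  [on edge]
    (3,1)@(7, 3): e=[9,-3,12] → ·
    (4,1)@(9, 3): e=[3,-1,16] → ·
  covered (2 px):
    · · · # # · ·
    · · · · · · ·
    · · · · · · ·
    · · · · · · ·

Result: [11,4,3]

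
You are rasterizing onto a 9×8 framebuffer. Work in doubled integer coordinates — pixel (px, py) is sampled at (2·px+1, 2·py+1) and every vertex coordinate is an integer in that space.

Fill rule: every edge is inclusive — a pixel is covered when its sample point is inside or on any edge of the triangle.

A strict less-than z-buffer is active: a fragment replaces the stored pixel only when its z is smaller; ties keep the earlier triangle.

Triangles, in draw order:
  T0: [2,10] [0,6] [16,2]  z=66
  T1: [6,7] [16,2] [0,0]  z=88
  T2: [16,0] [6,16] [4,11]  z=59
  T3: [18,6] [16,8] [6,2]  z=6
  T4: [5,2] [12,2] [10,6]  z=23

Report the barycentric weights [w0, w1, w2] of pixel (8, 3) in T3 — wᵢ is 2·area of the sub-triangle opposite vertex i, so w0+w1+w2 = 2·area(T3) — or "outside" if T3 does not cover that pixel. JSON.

T0:
  2·area = 72
  edge (2, 10)→(0, 6): d=(-2,-4) inclusive
  edge (0, 6)→(16, 2): d=(16,-4) inclusive
  edge (16, 2)→(2, 10): d=(-14,8) inclusive
    (6,1)@(13, 3): e=[58,4,10] → #
    (7,1)@(15, 3): e=[66,12,-6] → ·
    (2,2)@(5, 5): e=[22,4,46] → #
    (3,2)@(7, 5): e=[30,12,30] → #
    (4,2)@(9, 5): e=[38,20,14] → #
    (5,2)@(11, 5): e=[46,28,-2] → ·
    (6,2)@(13, 5): e=[54,36,-18] → ·
    (0,3)@(1, 7): e=[2,20,50] → #
    (1,3)@(3, 7): e=[10,28,34] → #
    (4,3)@(9, 7): e=[34,52,-14] → ·
    (0,4)@(1, 9): e=[-2,52,22] → ·
    (1,4)@(3, 9): e=[6,60,6] → #
  covered (9 px):
    · · · · · · · · ·
    · · · · · · # · ·
    · · # # # · · · ·
    # # # # · · · · ·
    · # · · · · · · ·
    · · · · · · · · ·
    · · · · · · · · ·
    · · · · · · · · ·
T1:
  2·area = 100  (B↔C swapped to make it positive)
  edge (6, 7)→(0, 0): d=(-6,-7) inclusive
  edge (0, 0)→(16, 2): d=(16,2) inclusive
  edge (16, 2)→(6, 7): d=(-10,5) inclusive
    (0,0)@(1, 1): e=[1,14,85] → #
    (1,0)@(3, 1): e=[15,10,75] → #
    (2,0)@(5, 1): e=[29,6,65] → #
    (3,0)@(7, 1): e=[43,2,55] → #
    (4,0)@(9, 1): e=[57,-2,45] → ·
    (0,1)@(1, 3): e=[-11,46,65] → ·
    (1,1)@(3, 3): e=[3,42,55] → #
    (4,1)@(9, 3): e=[45,30,25] → #
    (5,1)@(11, 3): e=[59,26,15] → #
    (6,1)@(13, 3): e=[73,22,5] → #
    (7,1)@(15, 3): e=[87,18,-5] → ·
    (1,2)@(3, 5): e=[-9,74,35] → ·
  covered (13 px):
    # # # # · · · · ·
    · # # # # # # · ·
    · · # # # · · · ·
    · · · · · · · · ·
    · · · · · · · · ·
    · · · · · · · · ·
    · · · · · · · · ·
    · · · · · · · · ·
T2:
  2·area = 82
  edge (16, 0)→(6, 16): d=(-10,16) inclusive
  edge (6, 16)→(4, 11): d=(-2,-5) inclusive
  edge (4, 11)→(16, 0): d=(12,-11) inclusive
    (7,0)@(15, 1): e=[6,75,1] → #
    (8,0)@(17, 1): e=[-26,85,23] → ·
    (6,1)@(13, 3): e=[18,61,3] → #
    (7,1)@(15, 3): e=[-14,71,25] → ·
    (5,2)@(11, 5): e=[30,47,5] → #
    (6,2)@(13, 5): e=[-2,57,27] → ·
    (4,3)@(9, 7): e=[42,33,7] → #
    (6,3)@(13, 7): e=[-22,53,51] → ·
    (3,4)@(7, 9): e=[54,19,9] → #
    (5,4)@(11, 9): e=[-10,39,53] → ·
    (2,5)@(5, 11): e=[66,5,11] → #
    (5,5)@(11, 11): e=[-30,35,77] → ·
  covered (12 px):
    · · · · · · · # ·
    · · · · · · # · ·
    · · · · · # · · ·
    · · · · # # · · ·
    · · · # # · · · ·
    · · # # # · · · ·
    · · # # · · · · ·
    · · · · · · · · ·
T3:
  2·area = 32
  edge (18, 6)→(16, 8): d=(-2,2) inclusive
  edge (16, 8)→(6, 2): d=(-10,-6) inclusive
  edge (6, 2)→(18, 6): d=(12,4) inclusive
    (1,0)@(3, 1): e=[40,-8,0] → ·  [on edge]
    (4,1)@(9, 3): e=[24,8,0] → #  [on edge]
    (5,1)@(11, 3): e=[20,20,-8] → ·
    (4,2)@(9, 5): e=[20,-12,24] → ·
    (5,2)@(11, 5): e=[16,0,16] → #  [on edge]
    (6,2)@(13, 5): e=[12,12,8] → #
    (7,2)@(15, 5): e=[8,24,0] → #  [on edge]
    (8,2)@(17, 5): e=[4,36,-8] → ·
    (5,3)@(11, 7): e=[12,-20,40] → ·
    (6,3)@(13, 7): e=[8,-8,32] → ·
    (7,3)@(15, 7): e=[4,4,24] → #
    (8,3)@(17, 7): e=[0,16,16] → #  [on edge]
    (7,4)@(15, 9): e=[0,-16,48] → ·  [on edge]
    (6,5)@(13, 11): e=[0,-48,80] → ·  [on edge]
    (5,6)@(11, 13): e=[0,-80,112] → ·  [on edge]
    (4,7)@(9, 15): e=[0,-112,144] → ·  [on edge]
  covered (6 px):
    · · · · · · · · ·
    · · · · # · · · ·
    · · · · · # # # ·
    · · · · · · · # #
    · · · · · · · · ·
    · · · · · · · · ·
    · · · · · · · · ·
    · · · · · · · · ·
T4:
  2·area = 28
  edge (5, 2)→(12, 2): d=(7,0) inclusive
  edge (12, 2)→(10, 6): d=(-2,4) inclusive
  edge (10, 6)→(5, 2): d=(-5,-4) inclusive
    (3,1)@(7, 3): e=[7,18,3] → #
    (4,1)@(9, 3): e=[7,10,11] → #
    (5,1)@(11, 3): e=[7,2,19] → #
    (6,1)@(13, 3): e=[7,-6,27] → ·
    (3,2)@(7, 5): e=[21,14,-7] → ·
    (4,2)@(9, 5): e=[21,6,1] → #
    (5,2)@(11, 5): e=[21,-2,9] → ·
    (4,3)@(9, 7): e=[35,2,-9] → ·
  covered (4 px):
    · · · · · · · · ·
    · · · # # # · · ·
    · · · · # · · · ·
    · · · · · · · · ·
    · · · · · · · · ·
    · · · · · · · · ·
    · · · · · · · · ·
    · · · · · · · · ·

Result: [16,16,0]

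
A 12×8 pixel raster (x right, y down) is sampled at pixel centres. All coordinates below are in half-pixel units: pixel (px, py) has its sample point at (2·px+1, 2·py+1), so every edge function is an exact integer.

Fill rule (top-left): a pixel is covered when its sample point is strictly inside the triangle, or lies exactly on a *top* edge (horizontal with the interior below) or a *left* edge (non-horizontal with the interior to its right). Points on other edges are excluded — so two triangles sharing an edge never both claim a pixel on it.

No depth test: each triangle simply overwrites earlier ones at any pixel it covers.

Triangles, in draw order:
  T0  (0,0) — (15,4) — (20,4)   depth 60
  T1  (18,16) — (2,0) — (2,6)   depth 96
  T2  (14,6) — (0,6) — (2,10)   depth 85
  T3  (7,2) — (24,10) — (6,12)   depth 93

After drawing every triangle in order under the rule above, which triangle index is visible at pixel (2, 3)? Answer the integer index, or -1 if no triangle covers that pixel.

T0:
  2·area = 20  (B↔C swapped to make it positive)
  edge (0, 0)→(20, 4): d=(20,4) right/bottom  bias=-1
  edge (20, 4)→(15, 4): d=(-5,0) right/bottom  bias=-1
  edge (15, 4)→(0, 0): d=(-15,-4) top-left  bias=+0
    (2,0)@(5, 1): e=[0,15,5] → ·  [on edge]
    (6,1)@(13, 3): e=[8,5,7] → █
    (7,1)@(15, 3): e=[0,5,15] → ·  [on edge]
    (6,2)@(13, 5): e=[48,-5,-23] → ·
  covered (1 px):
    · · · · · · · · · · · ·
    · · · · · · █ · · · · ·
    · · · · · · · · · · · ·
    · · · · · · · · · · · ·
    · · · · · · · · · · · ·
    · · · · · · · · · · · ·
    · · · · · · · · · · · ·
    · · · · · · · · · · · ·
T1:
  2·area = 96  (B↔C swapped to make it positive)
  edge (18, 16)→(2, 6): d=(-16,-10) top-left  bias=+0
  edge (2, 6)→(2, 0): d=(0,-6) top-left  bias=+0
  edge (2, 0)→(18, 16): d=(16,16) right/bottom  bias=-1
    (1,0)@(3, 1): e=[90,6,0] → ·  [on edge]
    (1,1)@(3, 3): e=[58,6,32] → █
    (2,1)@(5, 3): e=[78,18,0] → ·  [on edge]
    (1,2)@(3, 5): e=[26,6,64] → █
    (2,2)@(5, 5): e=[46,18,32] → █
    (3,2)@(7, 5): e=[66,30,0] → ·  [on edge]
    (1,3)@(3, 7): e=[-6,6,96] → ·
    (2,3)@(5, 7): e=[14,18,64] → █
    (3,3)@(7, 7): e=[34,30,32] → █
    (4,3)@(9, 7): e=[54,42,0] → ·  [on edge]
    (2,4)@(5, 9): e=[-18,18,96] → ·
    (3,4)@(7, 9): e=[2,30,64] → █
    (5,4)@(11, 9): e=[42,54,0] → ·  [on edge]
    (6,5)@(13, 11): e=[30,66,0] → ·  [on edge]
    (7,6)@(15, 13): e=[18,78,0] → ·  [on edge]
    (8,7)@(17, 15): e=[6,90,0] → ·  [on edge]
  covered (8 px):
    · · · · · · · · · · · ·
    · █ · · · · · · · · · ·
    · █ █ · · · · · · · · ·
    · · █ █ · · · · · · · ·
    · · · █ █ · · · · · · ·
    · · · · · █ · · · · · ·
    · · · · · · · · · · · ·
    · · · · · · · · · · · ·
T2:
  2·area = 56  (B↔C swapped to make it positive)
  edge (14, 6)→(2, 10): d=(-12,4) right/bottom  bias=-1
  edge (2, 10)→(0, 6): d=(-2,-4) top-left  bias=+0
  edge (0, 6)→(14, 6): d=(14,0) top-left  bias=+0
    (11,1)@(23, 3): e=[0,98,-42] → ·  [on edge]
    (8,2)@(17, 5): e=[0,70,-14] → ·  [on edge]
    (0,3)@(1, 7): e=[40,2,14] → █
    (1,3)@(3, 7): e=[32,10,14] → █
    (2,3)@(5, 7): e=[24,18,14] → █
    (3,3)@(7, 7): e=[16,26,14] → █
    (4,3)@(9, 7): e=[8,34,14] → █
    (5,3)@(11, 7): e=[0,42,14] → ·  [on edge]
    (0,4)@(1, 9): e=[16,-2,42] → ·
    (1,4)@(3, 9): e=[8,6,42] → █
    (2,4)@(5, 9): e=[0,14,42] → ·  [on edge]
    (3,4)@(7, 9): e=[-8,22,42] → ·
  covered (6 px):
    · · · · · · · · · · · ·
    · · · · · · · · · · · ·
    · · · · · · · · · · · ·
    █ █ █ █ █ · · · · · · ·
    · █ · · · · · · · · · ·
    · · · · · · · · · · · ·
    · · · · · · · · · · · ·
    · · · · · · · · · · · ·
T3:
  2·area = 178
  edge (7, 2)→(24, 10): d=(17,8) right/bottom  bias=-1
  edge (24, 10)→(6, 12): d=(-18,2) right/bottom  bias=-1
  edge (6, 12)→(7, 2): d=(1,-10) top-left  bias=+0
    (3,1)@(7, 3): e=[17,160,1] → █
    (4,1)@(9, 3): e=[1,156,21] → █
    (5,1)@(11, 3): e=[-15,152,41] → ·
    (3,2)@(7, 5): e=[51,124,3] → █
    (5,2)@(11, 5): e=[19,116,43] → █
    (6,2)@(13, 5): e=[3,112,63] → █
    (7,2)@(15, 5): e=[-13,108,83] → ·
    (3,3)@(7, 7): e=[85,88,5] → █
    (7,3)@(15, 7): e=[21,72,85] → █
    (8,3)@(17, 7): e=[5,68,105] → █
    (9,3)@(19, 7): e=[-11,64,125] → ·
    (3,4)@(7, 9): e=[119,52,7] → █
    (7,5)@(15, 11): e=[89,0,89] → ·  [on edge]
  covered (24 px):
    · · · · · · · · · · · ·
    · · · █ █ · · · · · · ·
    · · · █ █ █ █ · · · · ·
    · · · █ █ █ █ █ █ · · ·
    · · · █ █ █ █ █ █ █ █ ·
    · · · █ █ █ █ · · · · ·
    · · · · · · · · · · · ·
    · · · · · · · · · · · ·

Z-buffer (winner per pixel, '.' = empty):
  . . . . . . . . . . . .
  . 1 . 3 3 . 0 . . . . .
  . 1 1 3 3 3 3 . . . . .
  2 2 2 3 3 3 3 3 3 . . .
  . 2 . 3 3 3 3 3 3 3 3 .
  . . . 3 3 3 3 . . . . .
  . . . . . . . . . . . .
  . . . . . . . . . . . .

Result: 2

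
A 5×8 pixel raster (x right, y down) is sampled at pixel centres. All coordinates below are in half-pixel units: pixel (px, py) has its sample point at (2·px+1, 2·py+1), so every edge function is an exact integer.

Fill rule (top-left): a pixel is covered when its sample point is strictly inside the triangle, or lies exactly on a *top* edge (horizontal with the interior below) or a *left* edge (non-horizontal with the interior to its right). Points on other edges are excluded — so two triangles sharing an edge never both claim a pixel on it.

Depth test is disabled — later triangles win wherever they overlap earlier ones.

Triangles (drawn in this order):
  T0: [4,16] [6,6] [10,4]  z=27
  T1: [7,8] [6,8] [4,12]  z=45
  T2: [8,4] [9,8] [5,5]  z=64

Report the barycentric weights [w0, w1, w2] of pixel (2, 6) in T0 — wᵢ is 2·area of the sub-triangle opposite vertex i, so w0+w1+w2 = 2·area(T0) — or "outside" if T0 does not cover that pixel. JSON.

T0:
  2·area = 36
  edge (4, 16)→(6, 6): d=(2,-10) top-left  bias=+0
  edge (6, 6)→(10, 4): d=(4,-2) top-left  bias=+0
  edge (10, 4)→(4, 16): d=(-6,12) right/bottom  bias=-1
    (3,0)@(7, 1): e=[0,-18,54] → ·  [on edge]
    (4,2)@(9, 5): e=[28,2,6] → █
    (3,3)@(7, 7): e=[12,6,18] → █
    (4,3)@(9, 7): e=[32,10,-6] → ·
    (3,4)@(7, 9): e=[16,14,6] → █
    (4,4)@(9, 9): e=[36,18,-18] → ·
    (2,5)@(5, 11): e=[0,18,18] → █  [on edge]
    (3,5)@(7, 11): e=[20,22,-6] → ·
    (2,6)@(5, 13): e=[4,26,6] → █
    (3,6)@(7, 13): e=[24,30,-18] → ·
    (2,7)@(5, 15): e=[8,34,-6] → ·
  covered (5 px):
    · · · · ·
    · · · · ·
    · · · · █
    · · · █ ·
    · · · █ ·
    · · █ · ·
    · · █ · ·
    · · · · ·
T1:
  2·area = 4  (B↔C swapped to make it positive)
  edge (7, 8)→(4, 12): d=(-3,4) right/bottom  bias=-1
  edge (4, 12)→(6, 8): d=(2,-4) top-left  bias=+0
  edge (6, 8)→(7, 8): d=(1,0) top-left  bias=+0
  covered (0 px):
    · · · · ·
    · · · · ·
    · · · · ·
    · · · · ·
    · · · · ·
    · · · · ·
    · · · · ·
    · · · · ·
T2:
  2·area = 13
  edge (8, 4)→(9, 8): d=(1,4) right/bottom  bias=-1
  edge (9, 8)→(5, 5): d=(-4,-3) top-left  bias=+0
  edge (5, 5)→(8, 4): d=(3,-1) top-left  bias=+0
    (2,2)@(5, 5): e=[13,0,0] → █  [on edge]
    (3,2)@(7, 5): e=[5,6,2] → █
    (4,2)@(9, 5): e=[-3,12,4] → ·
    (2,3)@(5, 7): e=[15,-8,6] → ·
    (3,3)@(7, 7): e=[7,-2,8] → ·
  covered (2 px):
    · · · · ·
    · · · · ·
    · · █ █ ·
    · · · · ·
    · · · · ·
    · · · · ·
    · · · · ·
    · · · · ·

Result: [26,6,4]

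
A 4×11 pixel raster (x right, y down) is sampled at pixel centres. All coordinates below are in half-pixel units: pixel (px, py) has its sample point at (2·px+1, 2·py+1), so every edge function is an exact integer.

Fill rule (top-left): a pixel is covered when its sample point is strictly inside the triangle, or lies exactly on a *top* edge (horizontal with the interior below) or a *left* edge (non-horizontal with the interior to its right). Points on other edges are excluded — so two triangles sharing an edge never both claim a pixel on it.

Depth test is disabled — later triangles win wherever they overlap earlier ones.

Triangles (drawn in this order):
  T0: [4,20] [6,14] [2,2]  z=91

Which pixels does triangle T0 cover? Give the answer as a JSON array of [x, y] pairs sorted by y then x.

T0:
  2·area = 48  (B↔C swapped to make it positive)
  edge (4, 20)→(2, 2): d=(-2,-18) top-left  bias=+0
  edge (2, 2)→(6, 14): d=(4,12) right/bottom  bias=-1
  edge (6, 14)→(4, 20): d=(-2,6) right/bottom  bias=-1
    (1,2)@(3, 5): e=[12,0,36] → ·  [on edge]
    (1,3)@(3, 7): e=[8,8,32] → #
    (2,3)@(5, 7): e=[44,-16,20] → ·
    (1,4)@(3, 9): e=[4,16,28] → #
    (2,4)@(5, 9): e=[40,-8,16] → ·
    (1,5)@(3, 11): e=[0,24,24] → #  [on edge]
    (2,5)@(5, 11): e=[36,0,12] → ·  [on edge]
    (3,5)@(7, 11): e=[72,-24,0] → ·  [on edge]
    (1,6)@(3, 13): e=[-4,32,20] → ·
    (2,6)@(5, 13): e=[32,8,8] → #
    (3,6)@(7, 13): e=[68,-16,-4] → ·
    (2,7)@(5, 15): e=[28,16,4] → #
    (2,8)@(5, 17): e=[24,24,0] → ·  [on edge]
    (3,8)@(7, 17): e=[60,0,-12] → ·  [on edge]
  covered (5 px):
    · · · ·
    · · · ·
    · · · ·
    · # · ·
    · # · ·
    · # · ·
    · · # ·
    · · # ·
    · · · ·
    · · · ·
    · · · ·

Result: [[1,3],[1,4],[1,5],[2,6],[2,7]]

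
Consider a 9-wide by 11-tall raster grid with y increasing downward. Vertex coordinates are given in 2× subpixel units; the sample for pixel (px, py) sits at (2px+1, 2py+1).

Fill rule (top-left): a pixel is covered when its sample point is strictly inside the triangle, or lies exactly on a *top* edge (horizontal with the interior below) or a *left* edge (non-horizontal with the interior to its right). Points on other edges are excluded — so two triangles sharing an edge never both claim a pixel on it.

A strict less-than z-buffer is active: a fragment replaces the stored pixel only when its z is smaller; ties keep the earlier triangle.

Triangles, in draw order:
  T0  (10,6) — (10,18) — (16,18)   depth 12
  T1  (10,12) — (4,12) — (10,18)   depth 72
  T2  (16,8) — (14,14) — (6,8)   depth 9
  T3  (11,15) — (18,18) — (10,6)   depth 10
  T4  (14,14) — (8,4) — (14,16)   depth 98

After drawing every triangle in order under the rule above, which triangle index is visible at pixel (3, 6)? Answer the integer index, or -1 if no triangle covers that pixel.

T0:
  2·area = 72  (B↔C swapped to make it positive)
  edge (10, 6)→(16, 18): d=(6,12) right/bottom  bias=-1
  edge (16, 18)→(10, 18): d=(-6,0) right/bottom  bias=-1
  edge (10, 18)→(10, 6): d=(0,-12) top-left  bias=+0
    (5,4)@(11, 9): e=[6,54,12] → X
    (6,4)@(13, 9): e=[-18,54,36] → .
    (5,5)@(11, 11): e=[18,42,12] → X
    (6,5)@(13, 11): e=[-6,42,36] → .
    (5,6)@(11, 13): e=[30,30,12] → X
    (6,6)@(13, 13): e=[6,30,36] → X
    (7,6)@(15, 13): e=[-18,30,60] → .
    (5,7)@(11, 15): e=[42,18,12] → X
    (7,7)@(15, 15): e=[-6,18,60] → .
    (5,8)@(11, 17): e=[54,6,12] → X
    (7,8)@(15, 17): e=[6,6,60] → X
    (8,8)@(17, 17): e=[-18,6,84] → .
  covered (9 px):
    . . . . . . . . .
    . . . . . . . . .
    . . . . . . . . .
    . . . . . . . . .
    . . . . . X . . .
    . . . . . X . . .
    . . . . . X X . .
    . . . . . X X . .
    . . . . . X X X .
    . . . . . . . . .
    . . . . . . . . .
T1:
  2·area = 36  (B↔C swapped to make it positive)
  edge (10, 12)→(10, 18): d=(0,6) right/bottom  bias=-1
  edge (10, 18)→(4, 12): d=(-6,-6) top-left  bias=+0
  edge (4, 12)→(10, 12): d=(6,0) top-left  bias=+0
    (0,4)@(1, 9): e=[54,0,-18] → .  [on edge]
    (1,5)@(3, 11): e=[42,0,-6] → .  [on edge]
    (2,6)@(5, 13): e=[30,0,6] → X  [on edge]
    (3,6)@(7, 13): e=[18,12,6] → X
    (4,6)@(9, 13): e=[6,24,6] → X
    (5,6)@(11, 13): e=[-6,36,6] → .
    (2,7)@(5, 15): e=[30,-12,18] → .
    (3,7)@(7, 15): e=[18,0,18] → X  [on edge]
    (5,7)@(11, 15): e=[-6,24,18] → .
    (3,8)@(7, 17): e=[18,-12,30] → .
    (4,8)@(9, 17): e=[6,0,30] → X  [on edge]
    (5,8)@(11, 17): e=[-6,12,30] → .
    (5,9)@(11, 19): e=[-6,0,42] → .  [on edge]
    (6,10)@(13, 21): e=[-18,0,54] → .  [on edge]
  covered (6 px):
    . . . . . . . . .
    . . . . . . . . .
    . . . . . . . . .
    . . . . . . . . .
    . . . . . . . . .
    . . . . . . . . .
    . . X X X . . . .
    . . . X X . . . .
    . . . . X . . . .
    . . . . . . . . .
    . . . . . . . . .
T2:
  2·area = 60
  edge (16, 8)→(14, 14): d=(-2,6) right/bottom  bias=-1
  edge (14, 14)→(6, 8): d=(-8,-6) top-left  bias=+0
  edge (6, 8)→(16, 8): d=(10,0) top-left  bias=+0
    (8,2)@(17, 5): e=[0,90,-30] → .  [on edge]
    (4,4)@(9, 9): e=[40,10,10] → X
    (5,4)@(11, 9): e=[28,22,10] → X
    (6,4)@(13, 9): e=[16,34,10] → X
    (7,4)@(15, 9): e=[4,46,10] → X
    (8,4)@(17, 9): e=[-8,58,10] → .
    (4,5)@(9, 11): e=[36,-6,30] → .
    (5,5)@(11, 11): e=[24,6,30] → X
    (7,5)@(15, 11): e=[0,30,30] → .  [on edge]
    (5,6)@(11, 13): e=[20,-10,50] → .
    (6,6)@(13, 13): e=[8,2,50] → X
    (7,6)@(15, 13): e=[-4,14,50] → .
    (6,8)@(13, 17): e=[0,-30,90] → .  [on edge]
  covered (7 px):
    . . . . . . . . .
    . . . . . . . . .
    . . . . . . . . .
    . . . . . . . . .
    . . . . X X X X .
    . . . . . X X . .
    . . . . . . X . .
    . . . . . . . . .
    . . . . . . . . .
    . . . . . . . . .
    . . . . . . . . .
T3:
  2·area = 60  (B↔C swapped to make it positive)
  edge (11, 15)→(10, 6): d=(-1,-9) top-left  bias=+0
  edge (10, 6)→(18, 18): d=(8,12) right/bottom  bias=-1
  edge (18, 18)→(11, 15): d=(-7,-3) top-left  bias=+0
    (5,4)@(11, 9): e=[6,12,42] → X
    (6,4)@(13, 9): e=[24,-12,48] → .
    (5,5)@(11, 11): e=[4,28,28] → X
    (6,5)@(13, 11): e=[22,4,34] → X
    (7,5)@(15, 11): e=[40,-20,40] → .
    (5,6)@(11, 13): e=[2,44,14] → X
    (7,6)@(15, 13): e=[38,-4,26] → .
    (5,7)@(11, 15): e=[0,60,0] → X  [on edge]
    (7,7)@(15, 15): e=[36,12,12] → X
    (8,7)@(17, 15): e=[54,-12,18] → .
    (5,8)@(11, 17): e=[-2,76,-14] → .
    (6,8)@(13, 17): e=[16,52,-8] → .
  covered (9 px):
    . . . . . . . . .
    . . . . . . . . .
    . . . . . . . . .
    . . . . . . . . .
    . . . . . X . . .
    . . . . . X X . .
    . . . . . X X . .
    . . . . . X X X .
    . . . . . . . . X
    . . . . . . . . .
    . . . . . . . . .
T4:
  2·area = 12  (B↔C swapped to make it positive)
  edge (14, 14)→(14, 16): d=(0,2) right/bottom  bias=-1
  edge (14, 16)→(8, 4): d=(-6,-12) top-left  bias=+0
  edge (8, 4)→(14, 14): d=(6,10) right/bottom  bias=-1
    (5,4)@(11, 9): e=[6,6,0] → .  [on edge]
    (6,6)@(13, 13): e=[2,6,4] → X
    (7,6)@(15, 13): e=[-2,30,-16] → .
    (6,7)@(13, 15): e=[2,-6,16] → .
    (8,9)@(17, 19): e=[-6,18,0] → .  [on edge]
  covered (1 px):
    . . . . . . . . .
    . . . . . . . . .
    . . . . . . . . .
    . . . . . . . . .
    . . . . . . . . .
    . . . . . . . . .
    . . . . . . X . .
    . . . . . . . . .
    . . . . . . . . .
    . . . . . . . . .
    . . . . . . . . .

Z-buffer (winner per pixel, '.' = empty):
  . . . . . . . . .
  . . . . . . . . .
  . . . . . . . . .
  . . . . . . . . .
  . . . . 2 2 2 2 .
  . . . . . 2 2 . .
  . . 1 1 1 3 2 . .
  . . . 1 1 3 3 3 .
  . . . . 1 0 0 0 3
  . . . . . . . . .
  . . . . . . . . .

Answer: 1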